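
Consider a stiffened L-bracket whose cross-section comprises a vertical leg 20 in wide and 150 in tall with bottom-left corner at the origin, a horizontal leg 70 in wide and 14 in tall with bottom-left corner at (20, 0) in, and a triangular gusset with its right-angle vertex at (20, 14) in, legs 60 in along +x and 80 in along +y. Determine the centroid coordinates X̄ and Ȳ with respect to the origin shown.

X̄ = 28.20 in, Ȳ = 51.64 in

vertical leg: A = 20 × 150 = 3000.00, centroid at (10.00, 75.00).
horizontal leg: A = 70 × 14 = 980.00, centroid at (55.00, 7.00).
gusset: A = ½·60·80 = 2400.00, centroid at (40.00, 40.67).
ΣA = 6380.00 in²
ΣAX̄ = (3000.00)(10.00) + (980.00)(55.00) + (2400.00)(40.00) = 179900.00 in³
ΣAȲ = (3000.00)(75.00) + (980.00)(7.00) + (2400.00)(40.67) = 329460.00 in³
X̄ = 179900.00 / 6380.00 = 28.20 in
Ȳ = 329460.00 / 6380.00 = 51.64 in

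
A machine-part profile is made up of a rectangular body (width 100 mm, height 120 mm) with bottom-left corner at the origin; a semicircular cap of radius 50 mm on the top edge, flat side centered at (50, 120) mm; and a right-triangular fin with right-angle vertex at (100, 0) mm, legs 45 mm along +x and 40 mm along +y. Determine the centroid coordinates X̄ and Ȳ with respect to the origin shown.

X̄ = 53.48 mm, Ȳ = 76.46 mm

rectangular body: A = 100 × 120 = 12000.00, centroid at (50.00, 60.00).
semicircular top: A = ½π·50² = 3926.99, centroid at (50.00, 141.22).
triangular fin: A = ½·45·40 = 900.00, centroid at (115.00, 13.33).
ΣA = 16826.99 mm², ΣAX̄ = 899849.54 mm³, ΣAȲ = 1286572.23 mm³.
X̄ = 899849.54/16826.99 = 53.48 mm; Ȳ = 1286572.23/16826.99 = 76.46 mm.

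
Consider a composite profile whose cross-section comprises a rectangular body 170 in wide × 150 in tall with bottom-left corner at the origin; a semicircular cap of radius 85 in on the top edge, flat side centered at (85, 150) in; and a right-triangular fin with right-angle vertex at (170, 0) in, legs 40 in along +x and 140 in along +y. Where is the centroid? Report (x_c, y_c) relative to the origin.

rectangular body: A = 170 × 150 = 25500.00, centroid at (85.00, 75.00).
semicircular top: A = ½π·85² = 11349.00, centroid at (85.00, 186.08).
triangular fin: A = ½·40·140 = 2800.00, centroid at (183.33, 46.67).
ΣA = 39649.00 in²
ΣAx_c = (25500.00)(85.00) + (11349.00)(85.00) + (2800.00)(183.33) = 3645498.63 in³
ΣAy_c = (25500.00)(75.00) + (11349.00)(186.08) + (2800.00)(46.67) = 4154933.85 in³
x_c = 3645498.63 / 39649.00 = 91.94 in
y_c = 4154933.85 / 39649.00 = 104.79 in

x_c = 91.94 in, y_c = 104.79 in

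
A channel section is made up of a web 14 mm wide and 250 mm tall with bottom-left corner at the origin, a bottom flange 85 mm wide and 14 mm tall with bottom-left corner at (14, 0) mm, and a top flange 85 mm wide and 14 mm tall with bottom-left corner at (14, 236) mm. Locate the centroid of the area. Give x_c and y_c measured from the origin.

x_c = 27.04 mm, y_c = 125.00 mm

Part | A | x̄ᵢ | ȳᵢ | A·x̄ᵢ | A·ȳᵢ
web | 3500.00 | 7.00 | 125.00 | 24500.00 | 437500.00
bottom flange | 1190.00 | 56.50 | 7.00 | 67235.00 | 8330.00
top flange | 1190.00 | 56.50 | 243.00 | 67235.00 | 289170.00
Σ | 5880.00 |  |  | 158970.00 | 735000.00
x_c = 158970.00 / 5880.00 = 27.04 mm
y_c = 735000.00 / 5880.00 = 125.00 mm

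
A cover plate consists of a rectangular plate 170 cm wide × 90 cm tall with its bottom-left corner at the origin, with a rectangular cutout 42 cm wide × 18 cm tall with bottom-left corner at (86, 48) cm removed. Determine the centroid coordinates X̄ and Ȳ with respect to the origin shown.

Part | A | x̄ᵢ | ȳᵢ | A·x̄ᵢ | A·ȳᵢ
plate | 15300.00 | 85.00 | 45.00 | 1300500.00 | 688500.00
hole | -756.00 | 107.00 | 57.00 | -80892.00 | -43092.00
Σ | 14544.00 |  |  | 1219608.00 | 645408.00
X̄ = 1219608.00 / 14544.00 = 83.86 cm
Ȳ = 645408.00 / 14544.00 = 44.38 cm

X̄ = 83.86 cm, Ȳ = 44.38 cm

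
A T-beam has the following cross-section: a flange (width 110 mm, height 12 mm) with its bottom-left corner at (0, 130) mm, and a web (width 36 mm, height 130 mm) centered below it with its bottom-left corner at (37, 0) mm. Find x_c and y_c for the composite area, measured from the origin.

Part | A | x̄ᵢ | ȳᵢ | A·x̄ᵢ | A·ȳᵢ
web | 4680.00 | 55.00 | 65.00 | 257400.00 | 304200.00
flange | 1320.00 | 55.00 | 136.00 | 72600.00 | 179520.00
Σ | 6000.00 |  |  | 330000.00 | 483720.00
x_c = 330000.00 / 6000.00 = 55.00 mm
y_c = 483720.00 / 6000.00 = 80.62 mm

x_c = 55.00 mm, y_c = 80.62 mm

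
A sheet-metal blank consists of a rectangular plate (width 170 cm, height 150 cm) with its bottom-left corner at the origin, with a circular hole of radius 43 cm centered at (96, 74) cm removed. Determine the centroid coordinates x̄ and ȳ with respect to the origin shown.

plate: A = 170 × 150 = 25500.00, centroid at (85.00, 75.00).
hole: A = −π·43² = -5808.80, centroid at (96.00, 74.00).
ΣA = 19691.20 cm²
ΣAx̄ = (25500.00)(85.00) + (-5808.80)(96.00) = 1609854.74 cm³
ΣAȳ = (25500.00)(75.00) + (-5808.80)(74.00) = 1482648.44 cm³
x̄ = 1609854.74 / 19691.20 = 81.76 cm
ȳ = 1482648.44 / 19691.20 = 75.29 cm

x̄ = 81.76 cm, ȳ = 75.29 cm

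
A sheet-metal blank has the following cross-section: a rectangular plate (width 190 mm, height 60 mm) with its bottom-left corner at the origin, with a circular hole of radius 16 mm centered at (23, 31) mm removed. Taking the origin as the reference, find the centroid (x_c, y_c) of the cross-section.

plate: A = 190 × 60 = 11400.00, centroid at (95.00, 30.00).
hole: A = −π·16² = -804.25, centroid at (23.00, 31.00).
ΣA = 10595.75 mm², ΣAx_c = 1064502.30 mm³, ΣAy_c = 317068.32 mm³.
x_c = 1064502.30/10595.75 = 100.47 mm; y_c = 317068.32/10595.75 = 29.92 mm.

x_c = 100.47 mm, y_c = 29.92 mm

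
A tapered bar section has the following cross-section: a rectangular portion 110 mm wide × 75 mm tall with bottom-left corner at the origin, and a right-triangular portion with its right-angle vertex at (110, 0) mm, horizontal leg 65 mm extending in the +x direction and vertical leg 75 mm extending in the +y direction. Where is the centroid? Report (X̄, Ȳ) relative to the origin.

rectangular portion: A = 110 × 75 = 8250.00, centroid at (55.00, 37.50).
triangular portion: A = ½·65·75 = 2437.50, centroid at (131.67, 25.00).
ΣA = 10687.50 mm², ΣAX̄ = 774687.50 mm³, ΣAȲ = 370312.50 mm³.
X̄ = 774687.50/10687.50 = 72.49 mm; Ȳ = 370312.50/10687.50 = 34.65 mm.

X̄ = 72.49 mm, Ȳ = 34.65 mm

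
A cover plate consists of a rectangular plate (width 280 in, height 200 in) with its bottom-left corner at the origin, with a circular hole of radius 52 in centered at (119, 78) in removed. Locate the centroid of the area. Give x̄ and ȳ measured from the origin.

plate: A = 280 × 200 = 56000.00, centroid at (140.00, 100.00).
hole: A = −π·52² = -8494.87, centroid at (119.00, 78.00).
ΣA = 47505.13 in², ΣAx̄ = 6829110.88 in³, ΣAȳ = 4937400.41 in³.
x̄ = 6829110.88/47505.13 = 143.76 in; ȳ = 4937400.41/47505.13 = 103.93 in.

x̄ = 143.76 in, ȳ = 103.93 in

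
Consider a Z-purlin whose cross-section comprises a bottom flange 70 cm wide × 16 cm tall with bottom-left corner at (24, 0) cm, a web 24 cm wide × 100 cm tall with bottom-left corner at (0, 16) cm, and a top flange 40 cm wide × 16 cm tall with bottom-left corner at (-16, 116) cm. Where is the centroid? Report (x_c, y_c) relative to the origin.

x_c = 23.42 cm, y_c = 59.31 cm

bottom flange: A = 70 × 16 = 1120.00, centroid at (59.00, 8.00).
web: A = 24 × 100 = 2400.00, centroid at (12.00, 66.00).
top flange: A = 40 × 16 = 640.00, centroid at (4.00, 124.00).
ΣA = 4160.00 cm², ΣAx_c = 97440.00 cm³, ΣAy_c = 246720.00 cm³.
x_c = 97440.00/4160.00 = 23.42 cm; y_c = 246720.00/4160.00 = 59.31 cm.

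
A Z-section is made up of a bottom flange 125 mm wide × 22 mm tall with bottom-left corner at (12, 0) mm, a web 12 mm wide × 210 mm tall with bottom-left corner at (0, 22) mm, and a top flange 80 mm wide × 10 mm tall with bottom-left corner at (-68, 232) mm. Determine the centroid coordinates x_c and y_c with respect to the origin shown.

x_c = 32.55 mm, y_c = 88.94 mm

bottom flange: A = 125 × 22 = 2750.00, centroid at (74.50, 11.00).
web: A = 12 × 210 = 2520.00, centroid at (6.00, 127.00).
top flange: A = 80 × 10 = 800.00, centroid at (-28.00, 237.00).
ΣA = 6070.00 mm², ΣAx_c = 197595.00 mm³, ΣAy_c = 539890.00 mm³.
x_c = 197595.00/6070.00 = 32.55 mm; y_c = 539890.00/6070.00 = 88.94 mm.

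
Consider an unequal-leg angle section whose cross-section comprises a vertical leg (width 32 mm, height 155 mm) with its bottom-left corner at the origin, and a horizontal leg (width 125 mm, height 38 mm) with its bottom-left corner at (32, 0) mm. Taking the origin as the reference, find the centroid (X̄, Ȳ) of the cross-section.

Part | A | x̄ᵢ | ȳᵢ | A·x̄ᵢ | A·ȳᵢ
vertical leg | 4960.00 | 16.00 | 77.50 | 79360.00 | 384400.00
horizontal leg | 4750.00 | 94.50 | 19.00 | 448875.00 | 90250.00
Σ | 9710.00 |  |  | 528235.00 | 474650.00
X̄ = 528235.00 / 9710.00 = 54.40 mm
Ȳ = 474650.00 / 9710.00 = 48.88 mm

X̄ = 54.40 mm, Ȳ = 48.88 mm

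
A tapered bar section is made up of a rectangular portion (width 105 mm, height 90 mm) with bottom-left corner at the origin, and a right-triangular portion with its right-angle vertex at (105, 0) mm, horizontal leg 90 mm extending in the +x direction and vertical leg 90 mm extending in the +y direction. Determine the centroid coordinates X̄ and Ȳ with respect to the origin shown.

X̄ = 77.25 mm, Ȳ = 40.50 mm

rectangular portion: A = 105 × 90 = 9450.00, centroid at (52.50, 45.00).
triangular portion: A = ½·90·90 = 4050.00, centroid at (135.00, 30.00).
ΣA = 13500.00 mm²
ΣAX̄ = (9450.00)(52.50) + (4050.00)(135.00) = 1042875.00 mm³
ΣAȲ = (9450.00)(45.00) + (4050.00)(30.00) = 546750.00 mm³
X̄ = 1042875.00 / 13500.00 = 77.25 mm
Ȳ = 546750.00 / 13500.00 = 40.50 mm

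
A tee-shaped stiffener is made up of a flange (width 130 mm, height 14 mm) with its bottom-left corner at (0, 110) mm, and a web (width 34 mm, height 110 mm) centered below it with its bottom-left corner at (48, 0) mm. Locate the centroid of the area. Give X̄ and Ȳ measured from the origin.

web: A = 34 × 110 = 3740.00, centroid at (65.00, 55.00).
flange: A = 130 × 14 = 1820.00, centroid at (65.00, 117.00).
ΣA = 5560.00 mm²
ΣAX̄ = (3740.00)(65.00) + (1820.00)(65.00) = 361400.00 mm³
ΣAȲ = (3740.00)(55.00) + (1820.00)(117.00) = 418640.00 mm³
X̄ = 361400.00 / 5560.00 = 65.00 mm
Ȳ = 418640.00 / 5560.00 = 75.29 mm

X̄ = 65.00 mm, Ȳ = 75.29 mm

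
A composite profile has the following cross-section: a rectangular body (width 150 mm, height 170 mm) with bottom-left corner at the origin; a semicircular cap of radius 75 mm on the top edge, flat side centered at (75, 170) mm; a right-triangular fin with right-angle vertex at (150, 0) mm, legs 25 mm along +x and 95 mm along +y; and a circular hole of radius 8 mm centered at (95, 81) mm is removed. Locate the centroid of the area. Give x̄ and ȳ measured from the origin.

x̄ = 77.69 mm, ȳ = 112.45 mm

rectangular body: A = 150 × 170 = 25500.00, centroid at (75.00, 85.00).
semicircular top: A = ½π·75² = 8835.73, centroid at (75.00, 201.83).
triangular fin: A = ½·25·95 = 1187.50, centroid at (158.33, 31.67).
hole: A = −π·8² = -201.06, centroid at (95.00, 81.00).
ΣA = 35322.17 mm²
ΣAx̄ = (25500.00)(75.00) + (8835.73)(75.00) + (1187.50)(158.33) + (-201.06)(95.00) = 2744099.65 mm³
ΣAȳ = (25500.00)(85.00) + (8835.73)(201.83) + (1187.50)(31.67) + (-201.06)(81.00) = 3972142.14 mm³
x̄ = 2744099.65 / 35322.17 = 77.69 mm
ȳ = 3972142.14 / 35322.17 = 112.45 mm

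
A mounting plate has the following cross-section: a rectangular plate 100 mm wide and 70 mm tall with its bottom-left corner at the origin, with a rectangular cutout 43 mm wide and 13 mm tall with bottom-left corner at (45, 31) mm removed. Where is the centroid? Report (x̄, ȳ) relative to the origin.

x̄ = 48.57 mm, ȳ = 34.78 mm

plate: A = 100 × 70 = 7000.00, centroid at (50.00, 35.00).
hole: A = −(43 × 13) = -559.00, centroid at (66.50, 37.50).
ΣA = 6441.00 mm²
ΣAx̄ = (7000.00)(50.00) + (-559.00)(66.50) = 312826.50 mm³
ΣAȳ = (7000.00)(35.00) + (-559.00)(37.50) = 224037.50 mm³
x̄ = 312826.50 / 6441.00 = 48.57 mm
ȳ = 224037.50 / 6441.00 = 34.78 mm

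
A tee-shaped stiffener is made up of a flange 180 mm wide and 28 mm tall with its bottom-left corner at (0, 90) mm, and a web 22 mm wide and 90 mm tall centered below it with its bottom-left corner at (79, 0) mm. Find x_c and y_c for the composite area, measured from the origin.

web: A = 22 × 90 = 1980.00, centroid at (90.00, 45.00).
flange: A = 180 × 28 = 5040.00, centroid at (90.00, 104.00).
ΣA = 7020.00 mm²
ΣAx_c = (1980.00)(90.00) + (5040.00)(90.00) = 631800.00 mm³
ΣAy_c = (1980.00)(45.00) + (5040.00)(104.00) = 613260.00 mm³
x_c = 631800.00 / 7020.00 = 90.00 mm
y_c = 613260.00 / 7020.00 = 87.36 mm

x_c = 90.00 mm, y_c = 87.36 mm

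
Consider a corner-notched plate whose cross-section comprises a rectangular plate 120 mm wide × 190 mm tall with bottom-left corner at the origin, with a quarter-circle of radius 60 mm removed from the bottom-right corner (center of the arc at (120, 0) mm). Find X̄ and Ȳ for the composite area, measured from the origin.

plate: A = 120 × 190 = 22800.00, centroid at (60.00, 95.00).
removed quarter-circle: A = −¼π·60² = -2827.43, centroid at (94.54, 25.46).
ΣA = 19972.57 mm², ΣAX̄ = 1100707.99 mm³, ΣAȲ = 2094000.00 mm³.
X̄ = 1100707.99/19972.57 = 55.11 mm; Ȳ = 2094000.00/19972.57 = 104.84 mm.

X̄ = 55.11 mm, Ȳ = 104.84 mm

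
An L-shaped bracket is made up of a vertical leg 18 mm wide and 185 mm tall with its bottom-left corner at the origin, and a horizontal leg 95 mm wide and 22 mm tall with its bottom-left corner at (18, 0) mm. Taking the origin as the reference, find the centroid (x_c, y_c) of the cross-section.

x_c = 30.79 mm, y_c = 61.07 mm

vertical leg: A = 18 × 185 = 3330.00, centroid at (9.00, 92.50).
horizontal leg: A = 95 × 22 = 2090.00, centroid at (65.50, 11.00).
ΣA = 5420.00 mm²
ΣAx_c = (3330.00)(9.00) + (2090.00)(65.50) = 166865.00 mm³
ΣAy_c = (3330.00)(92.50) + (2090.00)(11.00) = 331015.00 mm³
x_c = 166865.00 / 5420.00 = 30.79 mm
y_c = 331015.00 / 5420.00 = 61.07 mm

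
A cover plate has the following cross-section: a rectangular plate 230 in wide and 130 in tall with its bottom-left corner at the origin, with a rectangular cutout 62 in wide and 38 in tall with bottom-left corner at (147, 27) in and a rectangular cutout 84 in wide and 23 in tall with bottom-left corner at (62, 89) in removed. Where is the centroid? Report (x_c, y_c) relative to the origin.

plate: A = 230 × 130 = 29900.00, centroid at (115.00, 65.00).
hole 1: A = −(62 × 38) = -2356.00, centroid at (178.00, 46.00).
hole 2: A = −(84 × 23) = -1932.00, centroid at (104.00, 100.50).
ΣA = 25612.00 in², ΣAx_c = 2818204.00 in³, ΣAy_c = 1640958.00 in³.
x_c = 2818204.00/25612.00 = 110.03 in; y_c = 1640958.00/25612.00 = 64.07 in.

x_c = 110.03 in, y_c = 64.07 in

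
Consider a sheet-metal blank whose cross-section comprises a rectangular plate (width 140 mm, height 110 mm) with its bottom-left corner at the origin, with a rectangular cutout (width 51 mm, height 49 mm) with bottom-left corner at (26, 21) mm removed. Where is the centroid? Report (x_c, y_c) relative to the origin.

x_c = 73.58 mm, y_c = 56.84 mm

Part | A | x̄ᵢ | ȳᵢ | A·x̄ᵢ | A·ȳᵢ
plate | 15400.00 | 70.00 | 55.00 | 1078000.00 | 847000.00
hole | -2499.00 | 51.50 | 45.50 | -128698.50 | -113704.50
Σ | 12901.00 |  |  | 949301.50 | 733295.50
x_c = 949301.50 / 12901.00 = 73.58 mm
y_c = 733295.50 / 12901.00 = 56.84 mm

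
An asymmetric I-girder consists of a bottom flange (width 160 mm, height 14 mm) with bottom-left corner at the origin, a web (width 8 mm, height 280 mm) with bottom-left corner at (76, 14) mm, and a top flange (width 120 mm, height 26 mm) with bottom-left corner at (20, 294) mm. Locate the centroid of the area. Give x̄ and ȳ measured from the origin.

bottom flange: A = 160 × 14 = 2240.00, centroid at (80.00, 7.00).
web: A = 8 × 280 = 2240.00, centroid at (80.00, 154.00).
top flange: A = 120 × 26 = 3120.00, centroid at (80.00, 307.00).
ΣA = 7600.00 mm², ΣAx̄ = 608000.00 mm³, ΣAȳ = 1318480.00 mm³.
x̄ = 608000.00/7600.00 = 80.00 mm; ȳ = 1318480.00/7600.00 = 173.48 mm.

x̄ = 80.00 mm, ȳ = 173.48 mm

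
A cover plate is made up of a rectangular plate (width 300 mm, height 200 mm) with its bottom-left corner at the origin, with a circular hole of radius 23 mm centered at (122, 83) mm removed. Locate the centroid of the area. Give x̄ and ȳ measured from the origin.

x̄ = 150.80 mm, ȳ = 100.48 mm

plate: A = 300 × 200 = 60000.00, centroid at (150.00, 100.00).
hole: A = −π·23² = -1661.90, centroid at (122.00, 83.00).
ΣA = 58338.10 mm², ΣAx̄ = 8797247.89 mm³, ΣAȳ = 5862062.09 mm³.
x̄ = 8797247.89/58338.10 = 150.80 mm; ȳ = 5862062.09/58338.10 = 100.48 mm.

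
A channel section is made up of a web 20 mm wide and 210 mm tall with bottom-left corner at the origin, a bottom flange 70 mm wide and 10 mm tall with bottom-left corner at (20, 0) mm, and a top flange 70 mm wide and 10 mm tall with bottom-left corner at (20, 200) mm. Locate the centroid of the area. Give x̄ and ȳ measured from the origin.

x̄ = 21.25 mm, ȳ = 105.00 mm

web: A = 20 × 210 = 4200.00, centroid at (10.00, 105.00).
bottom flange: A = 70 × 10 = 700.00, centroid at (55.00, 5.00).
top flange: A = 70 × 10 = 700.00, centroid at (55.00, 205.00).
ΣA = 5600.00 mm²
ΣAx̄ = (4200.00)(10.00) + (700.00)(55.00) + (700.00)(55.00) = 119000.00 mm³
ΣAȳ = (4200.00)(105.00) + (700.00)(5.00) + (700.00)(205.00) = 588000.00 mm³
x̄ = 119000.00 / 5600.00 = 21.25 mm
ȳ = 588000.00 / 5600.00 = 105.00 mm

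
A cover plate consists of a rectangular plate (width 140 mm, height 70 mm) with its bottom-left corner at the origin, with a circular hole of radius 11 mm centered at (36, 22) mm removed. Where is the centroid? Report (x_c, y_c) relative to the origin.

Part | A | x̄ᵢ | ȳᵢ | A·x̄ᵢ | A·ȳᵢ
plate | 9800.00 | 70.00 | 35.00 | 686000.00 | 343000.00
hole | -380.13 | 36.00 | 22.00 | -13684.78 | -8362.92
Σ | 9419.87 |  |  | 672315.22 | 334637.08
x_c = 672315.22 / 9419.87 = 71.37 mm
y_c = 334637.08 / 9419.87 = 35.52 mm

x_c = 71.37 mm, y_c = 35.52 mm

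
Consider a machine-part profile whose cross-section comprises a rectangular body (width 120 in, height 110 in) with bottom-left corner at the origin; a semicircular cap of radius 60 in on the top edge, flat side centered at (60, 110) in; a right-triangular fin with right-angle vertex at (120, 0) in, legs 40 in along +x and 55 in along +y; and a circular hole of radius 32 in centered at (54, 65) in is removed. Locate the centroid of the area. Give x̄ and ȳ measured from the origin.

x̄ = 65.97 in, ȳ = 77.85 in

rectangular body: A = 120 × 110 = 13200.00, centroid at (60.00, 55.00).
semicircular top: A = ½π·60² = 5654.87, centroid at (60.00, 135.46).
triangular fin: A = ½·40·55 = 1100.00, centroid at (133.33, 18.33).
hole: A = −π·32² = -3216.99, centroid at (54.00, 65.00).
ΣA = 16737.88 in²
ΣAx̄ = (13200.00)(60.00) + (5654.87)(60.00) + (1100.00)(133.33) + (-3216.99)(54.00) = 1104241.17 in³
ΣAȳ = (13200.00)(55.00) + (5654.87)(135.46) + (1100.00)(18.33) + (-3216.99)(65.00) = 1303097.61 in³
x̄ = 1104241.17 / 16737.88 = 65.97 in
ȳ = 1303097.61 / 16737.88 = 77.85 in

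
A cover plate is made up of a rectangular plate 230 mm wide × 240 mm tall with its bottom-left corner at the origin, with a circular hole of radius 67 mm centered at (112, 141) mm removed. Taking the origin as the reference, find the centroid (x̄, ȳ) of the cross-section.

x̄ = 116.03 mm, ȳ = 112.79 mm

Part | A | x̄ᵢ | ȳᵢ | A·x̄ᵢ | A·ȳᵢ
plate | 55200.00 | 115.00 | 120.00 | 6348000.00 | 6624000.00
hole | -14102.61 | 112.00 | 141.00 | -1579492.26 | -1988467.93
Σ | 41097.39 |  |  | 4768507.74 | 4635532.07
x̄ = 4768507.74 / 41097.39 = 116.03 mm
ȳ = 4635532.07 / 41097.39 = 112.79 mm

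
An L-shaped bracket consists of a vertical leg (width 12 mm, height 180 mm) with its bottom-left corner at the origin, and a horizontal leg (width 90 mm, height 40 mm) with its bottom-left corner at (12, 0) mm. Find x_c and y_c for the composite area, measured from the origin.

vertical leg: A = 12 × 180 = 2160.00, centroid at (6.00, 90.00).
horizontal leg: A = 90 × 40 = 3600.00, centroid at (57.00, 20.00).
ΣA = 5760.00 mm²
ΣAx_c = (2160.00)(6.00) + (3600.00)(57.00) = 218160.00 mm³
ΣAy_c = (2160.00)(90.00) + (3600.00)(20.00) = 266400.00 mm³
x_c = 218160.00 / 5760.00 = 37.88 mm
y_c = 266400.00 / 5760.00 = 46.25 mm

x_c = 37.88 mm, y_c = 46.25 mm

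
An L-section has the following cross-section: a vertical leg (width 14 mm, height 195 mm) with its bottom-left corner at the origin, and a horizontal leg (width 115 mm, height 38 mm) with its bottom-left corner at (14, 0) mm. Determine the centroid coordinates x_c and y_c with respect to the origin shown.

x_c = 46.70 mm, y_c = 49.18 mm

vertical leg: A = 14 × 195 = 2730.00, centroid at (7.00, 97.50).
horizontal leg: A = 115 × 38 = 4370.00, centroid at (71.50, 19.00).
ΣA = 7100.00 mm²
ΣAx_c = (2730.00)(7.00) + (4370.00)(71.50) = 331565.00 mm³
ΣAy_c = (2730.00)(97.50) + (4370.00)(19.00) = 349205.00 mm³
x_c = 331565.00 / 7100.00 = 46.70 mm
y_c = 349205.00 / 7100.00 = 49.18 mm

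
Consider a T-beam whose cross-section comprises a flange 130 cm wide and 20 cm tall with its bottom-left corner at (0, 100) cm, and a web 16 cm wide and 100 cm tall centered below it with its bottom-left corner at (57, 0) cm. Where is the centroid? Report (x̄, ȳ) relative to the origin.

web: A = 16 × 100 = 1600.00, centroid at (65.00, 50.00).
flange: A = 130 × 20 = 2600.00, centroid at (65.00, 110.00).
ΣA = 4200.00 cm²
ΣAx̄ = (1600.00)(65.00) + (2600.00)(65.00) = 273000.00 cm³
ΣAȳ = (1600.00)(50.00) + (2600.00)(110.00) = 366000.00 cm³
x̄ = 273000.00 / 4200.00 = 65.00 cm
ȳ = 366000.00 / 4200.00 = 87.14 cm

x̄ = 65.00 cm, ȳ = 87.14 cm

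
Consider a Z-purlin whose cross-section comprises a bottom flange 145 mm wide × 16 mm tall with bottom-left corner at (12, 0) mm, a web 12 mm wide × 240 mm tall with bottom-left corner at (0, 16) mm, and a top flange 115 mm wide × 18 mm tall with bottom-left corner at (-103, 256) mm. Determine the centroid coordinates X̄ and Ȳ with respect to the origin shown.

X̄ = 16.39 mm, Ȳ = 131.88 mm

bottom flange: A = 145 × 16 = 2320.00, centroid at (84.50, 8.00).
web: A = 12 × 240 = 2880.00, centroid at (6.00, 136.00).
top flange: A = 115 × 18 = 2070.00, centroid at (-45.50, 265.00).
ΣA = 7270.00 mm²
ΣAX̄ = (2320.00)(84.50) + (2880.00)(6.00) + (2070.00)(-45.50) = 119135.00 mm³
ΣAȲ = (2320.00)(8.00) + (2880.00)(136.00) + (2070.00)(265.00) = 958790.00 mm³
X̄ = 119135.00 / 7270.00 = 16.39 mm
Ȳ = 958790.00 / 7270.00 = 131.88 mm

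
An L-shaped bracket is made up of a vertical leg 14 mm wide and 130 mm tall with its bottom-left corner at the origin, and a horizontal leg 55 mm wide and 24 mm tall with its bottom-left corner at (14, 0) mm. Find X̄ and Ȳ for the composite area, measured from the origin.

vertical leg: A = 14 × 130 = 1820.00, centroid at (7.00, 65.00).
horizontal leg: A = 55 × 24 = 1320.00, centroid at (41.50, 12.00).
ΣA = 3140.00 mm², ΣAX̄ = 67520.00 mm³, ΣAȲ = 134140.00 mm³.
X̄ = 67520.00/3140.00 = 21.50 mm; Ȳ = 134140.00/3140.00 = 42.72 mm.

X̄ = 21.50 mm, Ȳ = 42.72 mm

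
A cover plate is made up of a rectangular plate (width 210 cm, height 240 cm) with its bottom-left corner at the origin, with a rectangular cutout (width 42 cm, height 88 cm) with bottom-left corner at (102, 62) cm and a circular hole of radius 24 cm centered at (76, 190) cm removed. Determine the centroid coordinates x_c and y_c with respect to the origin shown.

Part | A | x̄ᵢ | ȳᵢ | A·x̄ᵢ | A·ȳᵢ
plate | 50400.00 | 105.00 | 120.00 | 5292000.00 | 6048000.00
hole 1 | -3696.00 | 123.00 | 106.00 | -454608.00 | -391776.00
hole 2 | -1809.56 | 76.00 | 190.00 | -137526.36 | -343815.90
Σ | 44894.44 |  |  | 4699865.64 | 5312408.10
x_c = 4699865.64 / 44894.44 = 104.69 cm
y_c = 5312408.10 / 44894.44 = 118.33 cm

x_c = 104.69 cm, y_c = 118.33 cm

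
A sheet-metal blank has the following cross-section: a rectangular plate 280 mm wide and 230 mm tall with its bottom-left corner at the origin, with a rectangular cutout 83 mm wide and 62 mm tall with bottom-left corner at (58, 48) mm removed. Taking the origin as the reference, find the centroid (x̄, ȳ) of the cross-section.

Part | A | x̄ᵢ | ȳᵢ | A·x̄ᵢ | A·ȳᵢ
plate | 64400.00 | 140.00 | 115.00 | 9016000.00 | 7406000.00
hole | -5146.00 | 99.50 | 79.00 | -512027.00 | -406534.00
Σ | 59254.00 |  |  | 8503973.00 | 6999466.00
x̄ = 8503973.00 / 59254.00 = 143.52 mm
ȳ = 6999466.00 / 59254.00 = 118.13 mm

x̄ = 143.52 mm, ȳ = 118.13 mm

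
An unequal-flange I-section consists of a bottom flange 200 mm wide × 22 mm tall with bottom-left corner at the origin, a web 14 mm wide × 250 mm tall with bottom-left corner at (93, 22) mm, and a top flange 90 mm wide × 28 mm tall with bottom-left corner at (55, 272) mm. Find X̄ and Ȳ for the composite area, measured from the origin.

bottom flange: A = 200 × 22 = 4400.00, centroid at (100.00, 11.00).
web: A = 14 × 250 = 3500.00, centroid at (100.00, 147.00).
top flange: A = 90 × 28 = 2520.00, centroid at (100.00, 286.00).
ΣA = 10420.00 mm², ΣAX̄ = 1042000.00 mm³, ΣAȲ = 1283620.00 mm³.
X̄ = 1042000.00/10420.00 = 100.00 mm; Ȳ = 1283620.00/10420.00 = 123.19 mm.

X̄ = 100.00 mm, Ȳ = 123.19 mm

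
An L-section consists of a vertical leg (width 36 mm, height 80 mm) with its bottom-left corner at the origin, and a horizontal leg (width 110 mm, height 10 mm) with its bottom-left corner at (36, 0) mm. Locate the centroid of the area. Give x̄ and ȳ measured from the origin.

vertical leg: A = 36 × 80 = 2880.00, centroid at (18.00, 40.00).
horizontal leg: A = 110 × 10 = 1100.00, centroid at (91.00, 5.00).
ΣA = 3980.00 mm²
ΣAx̄ = (2880.00)(18.00) + (1100.00)(91.00) = 151940.00 mm³
ΣAȳ = (2880.00)(40.00) + (1100.00)(5.00) = 120700.00 mm³
x̄ = 151940.00 / 3980.00 = 38.18 mm
ȳ = 120700.00 / 3980.00 = 30.33 mm

x̄ = 38.18 mm, ȳ = 30.33 mm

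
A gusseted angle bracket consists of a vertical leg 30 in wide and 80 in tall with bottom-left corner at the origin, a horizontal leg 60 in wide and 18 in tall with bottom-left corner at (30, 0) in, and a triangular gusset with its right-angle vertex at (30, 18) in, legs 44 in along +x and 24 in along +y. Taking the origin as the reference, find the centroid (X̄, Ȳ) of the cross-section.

X̄ = 31.03 in, Ȳ = 29.80 in

vertical leg: A = 30 × 80 = 2400.00, centroid at (15.00, 40.00).
horizontal leg: A = 60 × 18 = 1080.00, centroid at (60.00, 9.00).
gusset: A = ½·44·24 = 528.00, centroid at (44.67, 26.00).
ΣA = 4008.00 in²
ΣAX̄ = (2400.00)(15.00) + (1080.00)(60.00) + (528.00)(44.67) = 124384.00 in³
ΣAȲ = (2400.00)(40.00) + (1080.00)(9.00) + (528.00)(26.00) = 119448.00 in³
X̄ = 124384.00 / 4008.00 = 31.03 in
Ȳ = 119448.00 / 4008.00 = 29.80 in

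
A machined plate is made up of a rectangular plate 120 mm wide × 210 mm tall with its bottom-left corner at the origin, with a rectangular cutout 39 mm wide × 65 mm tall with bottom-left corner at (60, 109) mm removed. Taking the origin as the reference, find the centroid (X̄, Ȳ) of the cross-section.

X̄ = 57.82 mm, Ȳ = 100.92 mm

Part | A | x̄ᵢ | ȳᵢ | A·x̄ᵢ | A·ȳᵢ
plate | 25200.00 | 60.00 | 105.00 | 1512000.00 | 2646000.00
hole | -2535.00 | 79.50 | 141.50 | -201532.50 | -358702.50
Σ | 22665.00 |  |  | 1310467.50 | 2287297.50
X̄ = 1310467.50 / 22665.00 = 57.82 mm
Ȳ = 2287297.50 / 22665.00 = 100.92 mm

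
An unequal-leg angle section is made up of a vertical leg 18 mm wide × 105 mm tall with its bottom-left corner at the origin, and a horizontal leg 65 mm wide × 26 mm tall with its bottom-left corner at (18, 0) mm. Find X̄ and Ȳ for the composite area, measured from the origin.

X̄ = 28.59 mm, Ȳ = 33.85 mm

vertical leg: A = 18 × 105 = 1890.00, centroid at (9.00, 52.50).
horizontal leg: A = 65 × 26 = 1690.00, centroid at (50.50, 13.00).
ΣA = 3580.00 mm²
ΣAX̄ = (1890.00)(9.00) + (1690.00)(50.50) = 102355.00 mm³
ΣAȲ = (1890.00)(52.50) + (1690.00)(13.00) = 121195.00 mm³
X̄ = 102355.00 / 3580.00 = 28.59 mm
Ȳ = 121195.00 / 3580.00 = 33.85 mm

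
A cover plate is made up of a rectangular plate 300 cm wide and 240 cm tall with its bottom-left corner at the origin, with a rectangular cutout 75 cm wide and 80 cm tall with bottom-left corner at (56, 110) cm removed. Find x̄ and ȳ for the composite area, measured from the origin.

x̄ = 155.14 cm, ȳ = 117.27 cm

plate: A = 300 × 240 = 72000.00, centroid at (150.00, 120.00).
hole: A = −(75 × 80) = -6000.00, centroid at (93.50, 150.00).
ΣA = 66000.00 cm², ΣAx̄ = 10239000.00 cm³, ΣAȳ = 7740000.00 cm³.
x̄ = 10239000.00/66000.00 = 155.14 cm; ȳ = 7740000.00/66000.00 = 117.27 cm.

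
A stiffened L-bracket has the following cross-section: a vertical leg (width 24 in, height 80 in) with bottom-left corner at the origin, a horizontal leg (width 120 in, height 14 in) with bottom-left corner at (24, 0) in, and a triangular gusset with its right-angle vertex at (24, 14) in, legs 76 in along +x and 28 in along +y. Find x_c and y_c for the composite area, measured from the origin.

Part | A | x̄ᵢ | ȳᵢ | A·x̄ᵢ | A·ȳᵢ
vertical leg | 1920.00 | 12.00 | 40.00 | 23040.00 | 76800.00
horizontal leg | 1680.00 | 84.00 | 7.00 | 141120.00 | 11760.00
gusset | 1064.00 | 49.33 | 23.33 | 52490.67 | 24826.67
Σ | 4664.00 |  |  | 216650.67 | 113386.67
x_c = 216650.67 / 4664.00 = 46.45 in
y_c = 113386.67 / 4664.00 = 24.31 in

x_c = 46.45 in, y_c = 24.31 in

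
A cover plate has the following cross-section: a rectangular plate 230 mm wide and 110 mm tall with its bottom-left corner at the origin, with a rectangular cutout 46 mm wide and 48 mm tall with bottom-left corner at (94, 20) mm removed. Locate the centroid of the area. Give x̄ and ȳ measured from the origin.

x̄ = 114.81 mm, ȳ = 56.05 mm

plate: A = 230 × 110 = 25300.00, centroid at (115.00, 55.00).
hole: A = −(46 × 48) = -2208.00, centroid at (117.00, 44.00).
ΣA = 23092.00 mm², ΣAx̄ = 2651164.00 mm³, ΣAȳ = 1294348.00 mm³.
x̄ = 2651164.00/23092.00 = 114.81 mm; ȳ = 1294348.00/23092.00 = 56.05 mm.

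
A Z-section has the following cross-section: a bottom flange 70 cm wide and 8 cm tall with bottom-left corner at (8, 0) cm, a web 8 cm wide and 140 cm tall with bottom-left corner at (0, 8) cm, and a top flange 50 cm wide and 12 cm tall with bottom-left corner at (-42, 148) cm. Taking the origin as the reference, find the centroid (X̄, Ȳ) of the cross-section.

X̄ = 8.05 cm, Ȳ = 79.82 cm

Part | A | x̄ᵢ | ȳᵢ | A·x̄ᵢ | A·ȳᵢ
bottom flange | 560.00 | 43.00 | 4.00 | 24080.00 | 2240.00
web | 1120.00 | 4.00 | 78.00 | 4480.00 | 87360.00
top flange | 600.00 | -17.00 | 154.00 | -10200.00 | 92400.00
Σ | 2280.00 |  |  | 18360.00 | 182000.00
X̄ = 18360.00 / 2280.00 = 8.05 cm
Ȳ = 182000.00 / 2280.00 = 79.82 cm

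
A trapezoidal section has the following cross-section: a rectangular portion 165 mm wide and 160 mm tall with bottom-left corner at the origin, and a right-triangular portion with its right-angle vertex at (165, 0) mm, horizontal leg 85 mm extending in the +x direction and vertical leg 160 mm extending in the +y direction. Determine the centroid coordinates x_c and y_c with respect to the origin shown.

x_c = 105.20 mm, y_c = 74.54 mm

Part | A | x̄ᵢ | ȳᵢ | A·x̄ᵢ | A·ȳᵢ
rectangular portion | 26400.00 | 82.50 | 80.00 | 2178000.00 | 2112000.00
triangular portion | 6800.00 | 193.33 | 53.33 | 1314666.67 | 362666.67
Σ | 33200.00 |  |  | 3492666.67 | 2474666.67
x_c = 3492666.67 / 33200.00 = 105.20 mm
y_c = 2474666.67 / 33200.00 = 74.54 mm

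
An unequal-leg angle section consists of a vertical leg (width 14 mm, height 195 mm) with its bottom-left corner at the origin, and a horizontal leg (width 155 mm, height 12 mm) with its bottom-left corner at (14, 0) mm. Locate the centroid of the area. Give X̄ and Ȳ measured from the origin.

Part | A | x̄ᵢ | ȳᵢ | A·x̄ᵢ | A·ȳᵢ
vertical leg | 2730.00 | 7.00 | 97.50 | 19110.00 | 266175.00
horizontal leg | 1860.00 | 91.50 | 6.00 | 170190.00 | 11160.00
Σ | 4590.00 |  |  | 189300.00 | 277335.00
X̄ = 189300.00 / 4590.00 = 41.24 mm
Ȳ = 277335.00 / 4590.00 = 60.42 mm

X̄ = 41.24 mm, Ȳ = 60.42 mm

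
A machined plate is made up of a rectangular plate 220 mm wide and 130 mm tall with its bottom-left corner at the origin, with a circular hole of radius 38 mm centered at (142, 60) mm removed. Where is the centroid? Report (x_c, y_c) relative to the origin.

Part | A | x̄ᵢ | ȳᵢ | A·x̄ᵢ | A·ȳᵢ
plate | 28600.00 | 110.00 | 65.00 | 3146000.00 | 1859000.00
hole | -4536.46 | 142.00 | 60.00 | -644177.29 | -272187.59
Σ | 24063.54 |  |  | 2501822.71 | 1586812.41
x_c = 2501822.71 / 24063.54 = 103.97 mm
y_c = 1586812.41 / 24063.54 = 65.94 mm

x_c = 103.97 mm, y_c = 65.94 mm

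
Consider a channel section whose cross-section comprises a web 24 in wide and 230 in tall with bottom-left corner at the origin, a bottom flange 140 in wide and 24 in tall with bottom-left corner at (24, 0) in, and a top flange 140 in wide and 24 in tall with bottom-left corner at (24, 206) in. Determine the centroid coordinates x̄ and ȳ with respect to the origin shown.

web: A = 24 × 230 = 5520.00, centroid at (12.00, 115.00).
bottom flange: A = 140 × 24 = 3360.00, centroid at (94.00, 12.00).
top flange: A = 140 × 24 = 3360.00, centroid at (94.00, 218.00).
ΣA = 12240.00 in²
ΣAx̄ = (5520.00)(12.00) + (3360.00)(94.00) + (3360.00)(94.00) = 697920.00 in³
ΣAȳ = (5520.00)(115.00) + (3360.00)(12.00) + (3360.00)(218.00) = 1407600.00 in³
x̄ = 697920.00 / 12240.00 = 57.02 in
ȳ = 1407600.00 / 12240.00 = 115.00 in

x̄ = 57.02 in, ȳ = 115.00 in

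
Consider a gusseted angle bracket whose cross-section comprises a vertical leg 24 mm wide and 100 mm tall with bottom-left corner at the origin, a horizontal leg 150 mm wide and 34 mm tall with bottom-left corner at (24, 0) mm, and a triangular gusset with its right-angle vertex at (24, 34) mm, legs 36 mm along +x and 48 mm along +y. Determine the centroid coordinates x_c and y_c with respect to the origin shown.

x_c = 67.53 mm, y_c = 29.88 mm

vertical leg: A = 24 × 100 = 2400.00, centroid at (12.00, 50.00).
horizontal leg: A = 150 × 34 = 5100.00, centroid at (99.00, 17.00).
gusset: A = ½·36·48 = 864.00, centroid at (36.00, 50.00).
ΣA = 8364.00 mm²
ΣAx_c = (2400.00)(12.00) + (5100.00)(99.00) + (864.00)(36.00) = 564804.00 mm³
ΣAy_c = (2400.00)(50.00) + (5100.00)(17.00) + (864.00)(50.00) = 249900.00 mm³
x_c = 564804.00 / 8364.00 = 67.53 mm
y_c = 249900.00 / 8364.00 = 29.88 mm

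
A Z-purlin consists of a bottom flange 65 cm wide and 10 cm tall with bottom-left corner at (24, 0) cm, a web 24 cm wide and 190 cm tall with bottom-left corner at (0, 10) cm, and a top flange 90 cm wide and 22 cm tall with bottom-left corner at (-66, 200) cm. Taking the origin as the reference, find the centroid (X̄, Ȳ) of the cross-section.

X̄ = 6.94 cm, Ȳ = 125.15 cm

bottom flange: A = 65 × 10 = 650.00, centroid at (56.50, 5.00).
web: A = 24 × 190 = 4560.00, centroid at (12.00, 105.00).
top flange: A = 90 × 22 = 1980.00, centroid at (-21.00, 211.00).
ΣA = 7190.00 cm²
ΣAX̄ = (650.00)(56.50) + (4560.00)(12.00) + (1980.00)(-21.00) = 49865.00 cm³
ΣAȲ = (650.00)(5.00) + (4560.00)(105.00) + (1980.00)(211.00) = 899830.00 cm³
X̄ = 49865.00 / 7190.00 = 6.94 cm
Ȳ = 899830.00 / 7190.00 = 125.15 cm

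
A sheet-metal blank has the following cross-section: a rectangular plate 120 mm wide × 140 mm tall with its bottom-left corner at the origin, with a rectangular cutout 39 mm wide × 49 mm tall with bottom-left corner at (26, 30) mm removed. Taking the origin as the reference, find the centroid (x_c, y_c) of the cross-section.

plate: A = 120 × 140 = 16800.00, centroid at (60.00, 70.00).
hole: A = −(39 × 49) = -1911.00, centroid at (45.50, 54.50).
ΣA = 14889.00 mm²
ΣAx_c = (16800.00)(60.00) + (-1911.00)(45.50) = 921049.50 mm³
ΣAy_c = (16800.00)(70.00) + (-1911.00)(54.50) = 1071850.50 mm³
x_c = 921049.50 / 14889.00 = 61.86 mm
y_c = 1071850.50 / 14889.00 = 71.99 mm

x_c = 61.86 mm, y_c = 71.99 mm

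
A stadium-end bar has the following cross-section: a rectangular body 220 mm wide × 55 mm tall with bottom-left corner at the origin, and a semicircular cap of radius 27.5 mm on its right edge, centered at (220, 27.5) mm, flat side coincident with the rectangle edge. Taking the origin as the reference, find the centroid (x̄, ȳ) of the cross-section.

x̄ = 120.88 mm, ȳ = 27.50 mm

Part | A | x̄ᵢ | ȳᵢ | A·x̄ᵢ | A·ȳᵢ
rectangular body | 12100.00 | 110.00 | 27.50 | 1331000.00 | 332750.00
semicircular end | 1187.91 | 231.67 | 27.50 | 275205.82 | 32667.65
Σ | 13287.91 |  |  | 1606205.82 | 365417.65
x̄ = 1606205.82 / 13287.91 = 120.88 mm
ȳ = 365417.65 / 13287.91 = 27.50 mm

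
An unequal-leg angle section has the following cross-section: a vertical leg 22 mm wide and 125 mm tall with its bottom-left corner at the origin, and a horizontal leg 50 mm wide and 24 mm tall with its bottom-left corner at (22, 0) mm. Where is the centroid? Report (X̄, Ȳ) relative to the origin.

X̄ = 21.94 mm, Ȳ = 47.16 mm

vertical leg: A = 22 × 125 = 2750.00, centroid at (11.00, 62.50).
horizontal leg: A = 50 × 24 = 1200.00, centroid at (47.00, 12.00).
ΣA = 3950.00 mm², ΣAX̄ = 86650.00 mm³, ΣAȲ = 186275.00 mm³.
X̄ = 86650.00/3950.00 = 21.94 mm; Ȳ = 186275.00/3950.00 = 47.16 mm.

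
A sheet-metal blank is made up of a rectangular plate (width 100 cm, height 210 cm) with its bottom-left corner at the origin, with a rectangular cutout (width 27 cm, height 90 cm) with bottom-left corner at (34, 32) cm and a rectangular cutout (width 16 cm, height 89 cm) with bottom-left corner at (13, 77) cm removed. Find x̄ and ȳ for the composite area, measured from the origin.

Part | A | x̄ᵢ | ȳᵢ | A·x̄ᵢ | A·ȳᵢ
plate | 21000.00 | 50.00 | 105.00 | 1050000.00 | 2205000.00
hole 1 | -2430.00 | 47.50 | 77.00 | -115425.00 | -187110.00
hole 2 | -1424.00 | 21.00 | 121.50 | -29904.00 | -173016.00
Σ | 17146.00 |  |  | 904671.00 | 1844874.00
x̄ = 904671.00 / 17146.00 = 52.76 cm
ȳ = 1844874.00 / 17146.00 = 107.60 cm

x̄ = 52.76 cm, ȳ = 107.60 cm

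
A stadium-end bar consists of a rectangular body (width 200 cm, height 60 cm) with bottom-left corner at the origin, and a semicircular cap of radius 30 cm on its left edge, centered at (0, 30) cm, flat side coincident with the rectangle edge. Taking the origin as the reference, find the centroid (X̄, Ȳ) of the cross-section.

X̄ = 88.12 cm, Ȳ = 30.00 cm

rectangular body: A = 200 × 60 = 12000.00, centroid at (100.00, 30.00).
semicircular end: A = ½π·30² = 1413.72, centroid at (-12.73, 30.00).
ΣA = 13413.72 cm²
ΣAX̄ = (12000.00)(100.00) + (1413.72)(-12.73) = 1182000.00 cm³
ΣAȲ = (12000.00)(30.00) + (1413.72)(30.00) = 402411.50 cm³
X̄ = 1182000.00 / 13413.72 = 88.12 cm
Ȳ = 402411.50 / 13413.72 = 30.00 cm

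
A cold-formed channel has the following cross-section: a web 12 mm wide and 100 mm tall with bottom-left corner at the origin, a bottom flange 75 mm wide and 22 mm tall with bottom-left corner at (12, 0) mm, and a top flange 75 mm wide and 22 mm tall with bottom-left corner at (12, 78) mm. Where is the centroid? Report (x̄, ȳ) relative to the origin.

web: A = 12 × 100 = 1200.00, centroid at (6.00, 50.00).
bottom flange: A = 75 × 22 = 1650.00, centroid at (49.50, 11.00).
top flange: A = 75 × 22 = 1650.00, centroid at (49.50, 89.00).
ΣA = 4500.00 mm²
ΣAx̄ = (1200.00)(6.00) + (1650.00)(49.50) + (1650.00)(49.50) = 170550.00 mm³
ΣAȳ = (1200.00)(50.00) + (1650.00)(11.00) + (1650.00)(89.00) = 225000.00 mm³
x̄ = 170550.00 / 4500.00 = 37.90 mm
ȳ = 225000.00 / 4500.00 = 50.00 mm

x̄ = 37.90 mm, ȳ = 50.00 mm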